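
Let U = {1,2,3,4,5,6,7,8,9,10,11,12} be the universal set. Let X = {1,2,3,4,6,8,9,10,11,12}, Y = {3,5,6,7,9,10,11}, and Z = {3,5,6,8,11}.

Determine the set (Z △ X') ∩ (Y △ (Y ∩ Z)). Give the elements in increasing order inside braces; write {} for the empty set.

X' = {5,7}
Z △ X' = {3,6,7,8,11}
Y ∩ Z = {3,5,6,11}
Y △ (Y ∩ Z) = {7,9,10}
(Z △ X') ∩ (Y △ (Y ∩ Z)) = {7}

{7}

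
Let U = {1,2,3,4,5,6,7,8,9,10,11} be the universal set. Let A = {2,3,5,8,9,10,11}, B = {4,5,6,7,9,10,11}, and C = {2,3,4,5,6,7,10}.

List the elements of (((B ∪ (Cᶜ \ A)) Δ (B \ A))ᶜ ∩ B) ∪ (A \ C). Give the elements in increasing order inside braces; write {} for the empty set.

{4,6,7,8,9,11}

Cᶜ = {1,8,9,11}
Cᶜ \ A = {1}
B ∪ (Cᶜ \ A) = {1,4,5,6,7,9,10,11}
B \ A = {4,6,7}
(B ∪ (Cᶜ \ A)) Δ (B \ A) = {1,5,9,10,11}
((B ∪ (Cᶜ \ A)) Δ (B \ A))ᶜ = {2,3,4,6,7,8}
((B ∪ (Cᶜ \ A)) Δ (B \ A))ᶜ ∩ B = {4,6,7}
A \ C = {8,9,11}
(((B ∪ (Cᶜ \ A)) Δ (B \ A))ᶜ ∩ B) ∪ (A \ C) = {4,6,7,8,9,11}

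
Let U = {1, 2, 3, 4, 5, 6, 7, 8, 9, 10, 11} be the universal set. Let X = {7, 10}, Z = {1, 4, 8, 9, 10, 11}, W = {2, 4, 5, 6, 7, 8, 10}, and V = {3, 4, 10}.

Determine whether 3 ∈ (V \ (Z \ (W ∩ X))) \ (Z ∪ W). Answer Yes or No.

3 ∉ W and 3 ∉ X, so 3 ∉ W ∩ X
3 ∉ Z and 3 ∉ (W ∩ X), so 3 ∉ Z \ (W ∩ X)
3 ∈ V and 3 ∉ (Z \ (W ∩ X)), so 3 ∈ V \ (Z \ (W ∩ X))
3 ∉ Z and 3 ∉ W, so 3 ∉ Z ∪ W
3 ∈ (V \ (Z \ (W ∩ X))) and 3 ∉ (Z ∪ W), so 3 ∈ (V \ (Z \ (W ∩ X))) \ (Z ∪ W)

Yes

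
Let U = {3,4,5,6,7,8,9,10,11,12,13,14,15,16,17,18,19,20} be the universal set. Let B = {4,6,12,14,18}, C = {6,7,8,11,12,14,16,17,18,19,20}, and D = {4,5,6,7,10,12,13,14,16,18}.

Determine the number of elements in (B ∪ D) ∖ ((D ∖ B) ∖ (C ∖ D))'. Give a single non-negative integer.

B ∪ D = {4,5,6,7,10,12,13,14,16,18}
D ∖ B = {5,7,10,13,16}
C ∖ D = {8,11,17,19,20}
(D ∖ B) ∖ (C ∖ D) = {5,7,10,13,16}
((D ∖ B) ∖ (C ∖ D))' = {3,4,6,8,9,11,12,14,15,17,18,19,20}
(B ∪ D) ∖ ((D ∖ B) ∖ (C ∖ D))' = {5,7,10,13,16}
|(B ∪ D) ∖ ((D ∖ B) ∖ (C ∖ D))'| = 5

5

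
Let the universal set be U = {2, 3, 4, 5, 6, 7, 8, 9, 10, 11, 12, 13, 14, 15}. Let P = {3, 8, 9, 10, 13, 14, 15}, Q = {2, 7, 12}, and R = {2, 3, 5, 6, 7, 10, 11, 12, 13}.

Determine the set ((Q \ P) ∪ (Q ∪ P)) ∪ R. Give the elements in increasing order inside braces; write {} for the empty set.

Q \ P = {2, 7, 12}
Q ∪ P = {2, 3, 7, 8, 9, 10, 12, 13, 14, 15}
(Q \ P) ∪ (Q ∪ P) = {2, 3, 7, 8, 9, 10, 12, 13, 14, 15}
((Q \ P) ∪ (Q ∪ P)) ∪ R = {2, 3, 5, 6, 7, 8, 9, 10, 11, 12, 13, 14, 15}

{2, 3, 5, 6, 7, 8, 9, 10, 11, 12, 13, 14, 15}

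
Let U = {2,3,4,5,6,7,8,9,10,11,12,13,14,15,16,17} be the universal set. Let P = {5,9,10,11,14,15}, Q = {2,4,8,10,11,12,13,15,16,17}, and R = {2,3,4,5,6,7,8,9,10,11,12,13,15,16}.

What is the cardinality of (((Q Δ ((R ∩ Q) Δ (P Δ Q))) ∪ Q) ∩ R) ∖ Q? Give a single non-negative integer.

R ∩ Q = {2,4,8,10,11,12,13,15,16}
P Δ Q = {2,4,5,8,9,12,13,14,16,17}
(R ∩ Q) Δ (P Δ Q) = {5,9,10,11,14,15,17}
Q Δ ((R ∩ Q) Δ (P Δ Q)) = {2,4,5,8,9,12,13,14,16}
(Q Δ ((R ∩ Q) Δ (P Δ Q))) ∪ Q = {2,4,5,8,9,10,11,12,13,14,15,16,17}
((Q Δ ((R ∩ Q) Δ (P Δ Q))) ∪ Q) ∩ R = {2,4,5,8,9,10,11,12,13,15,16}
(((Q Δ ((R ∩ Q) Δ (P Δ Q))) ∪ Q) ∩ R) ∖ Q = {5,9}
|(((Q Δ ((R ∩ Q) Δ (P Δ Q))) ∪ Q) ∩ R) ∖ Q| = 2

2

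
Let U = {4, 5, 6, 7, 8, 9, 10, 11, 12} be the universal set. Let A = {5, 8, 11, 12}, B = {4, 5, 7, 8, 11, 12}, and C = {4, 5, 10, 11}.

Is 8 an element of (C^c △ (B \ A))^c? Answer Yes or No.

8 ∉ C, so 8 ∈ C^c
8 ∈ B and 8 ∈ A, so 8 ∉ B \ A
8 ∈ C^c and 8 ∉ (B \ A), so 8 ∈ C^c △ (B \ A)
8 ∉ (C^c △ (B \ A))^c since 8 ∈ (C^c △ (B \ A))

No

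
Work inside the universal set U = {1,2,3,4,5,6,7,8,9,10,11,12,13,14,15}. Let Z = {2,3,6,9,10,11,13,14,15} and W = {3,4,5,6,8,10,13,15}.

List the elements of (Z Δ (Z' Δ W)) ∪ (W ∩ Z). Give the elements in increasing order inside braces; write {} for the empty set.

Z' = {1,4,5,7,8,12}
Z' Δ W = {1,3,6,7,10,12,13,15}
Z Δ (Z' Δ W) = {1,2,7,9,11,12,14}
W ∩ Z = {3,6,10,13,15}
(Z Δ (Z' Δ W)) ∪ (W ∩ Z) = {1,2,3,6,7,9,10,11,12,13,14,15}

{1,2,3,6,7,9,10,11,12,13,14,15}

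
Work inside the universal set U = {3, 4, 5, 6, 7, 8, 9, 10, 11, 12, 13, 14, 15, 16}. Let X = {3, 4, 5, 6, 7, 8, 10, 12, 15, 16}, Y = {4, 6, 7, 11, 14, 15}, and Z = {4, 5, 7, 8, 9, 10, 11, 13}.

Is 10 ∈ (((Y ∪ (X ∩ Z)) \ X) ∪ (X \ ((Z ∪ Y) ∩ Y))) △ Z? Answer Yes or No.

No

10 ∈ X and 10 ∈ Z, so 10 ∈ X ∩ Z
10 ∉ Y and 10 ∈ (X ∩ Z), so 10 ∈ Y ∪ (X ∩ Z)
10 ∈ (Y ∪ (X ∩ Z)) and 10 ∈ X, so 10 ∉ (Y ∪ (X ∩ Z)) \ X
10 ∈ Z and 10 ∉ Y, so 10 ∈ Z ∪ Y
10 ∈ (Z ∪ Y) and 10 ∉ Y, so 10 ∉ (Z ∪ Y) ∩ Y
10 ∈ X and 10 ∉ ((Z ∪ Y) ∩ Y), so 10 ∈ X \ ((Z ∪ Y) ∩ Y)
10 ∉ ((Y ∪ (X ∩ Z)) \ X) and 10 ∈ (X \ ((Z ∪ Y) ∩ Y)), so 10 ∈ ((Y ∪ (X ∩ Z)) \ X) ∪ (X \ ((Z ∪ Y) ∩ Y))
10 ∈ (((Y ∪ (X ∩ Z)) \ X) ∪ (X \ ((Z ∪ Y) ∩ Y))) and 10 ∈ Z, so 10 ∉ (((Y ∪ (X ∩ Z)) \ X) ∪ (X \ ((Z ∪ Y) ∩ Y))) △ Z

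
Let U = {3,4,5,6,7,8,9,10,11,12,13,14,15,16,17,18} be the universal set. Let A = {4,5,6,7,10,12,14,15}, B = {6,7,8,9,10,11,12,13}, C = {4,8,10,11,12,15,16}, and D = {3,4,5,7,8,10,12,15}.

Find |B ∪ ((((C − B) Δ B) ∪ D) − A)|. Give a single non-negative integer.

10

C − B = {4,15,16}
(C − B) Δ B = {4,6,7,8,9,10,11,12,13,15,16}
((C − B) Δ B) ∪ D = {3,4,5,6,7,8,9,10,11,12,13,15,16}
(((C − B) Δ B) ∪ D) − A = {3,8,9,11,13,16}
B ∪ ((((C − B) Δ B) ∪ D) − A) = {3,6,7,8,9,10,11,12,13,16}
|B ∪ ((((C − B) Δ B) ∪ D) − A)| = 10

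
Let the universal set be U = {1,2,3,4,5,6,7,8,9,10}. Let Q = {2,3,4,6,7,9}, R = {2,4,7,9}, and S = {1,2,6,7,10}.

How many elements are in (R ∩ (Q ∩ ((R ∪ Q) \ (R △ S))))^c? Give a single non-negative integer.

8

R ∪ Q = {2,3,4,6,7,9}
R △ S = {1,4,6,9,10}
(R ∪ Q) \ (R △ S) = {2,3,7}
Q ∩ ((R ∪ Q) \ (R △ S)) = {2,3,7}
R ∩ (Q ∩ ((R ∪ Q) \ (R △ S))) = {2,7}
(R ∩ (Q ∩ ((R ∪ Q) \ (R △ S))))^c = {1,3,4,5,6,8,9,10}
|(R ∩ (Q ∩ ((R ∪ Q) \ (R △ S))))^c| = 8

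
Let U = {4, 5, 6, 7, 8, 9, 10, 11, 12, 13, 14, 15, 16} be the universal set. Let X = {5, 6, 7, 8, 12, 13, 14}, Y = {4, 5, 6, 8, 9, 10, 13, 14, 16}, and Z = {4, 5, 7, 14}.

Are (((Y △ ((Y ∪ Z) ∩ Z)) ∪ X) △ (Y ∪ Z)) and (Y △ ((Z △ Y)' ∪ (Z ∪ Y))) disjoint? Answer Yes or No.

Y ∪ Z = {4, 5, 6, 7, 8, 9, 10, 13, 14, 16}
(Y ∪ Z) ∩ Z = {4, 5, 7, 14}
Y △ ((Y ∪ Z) ∩ Z) = {6, 7, 8, 9, 10, 13, 16}
(Y △ ((Y ∪ Z) ∩ Z)) ∪ X = {5, 6, 7, 8, 9, 10, 12, 13, 14, 16}
((Y △ ((Y ∪ Z) ∩ Z)) ∪ X) △ (Y ∪ Z) = {4, 12}
Z △ Y = {6, 7, 8, 9, 10, 13, 16}
(Z △ Y)' = {4, 5, 11, 12, 14, 15}
Z ∪ Y = {4, 5, 6, 7, 8, 9, 10, 13, 14, 16}
(Z △ Y)' ∪ (Z ∪ Y) = {4, 5, 6, 7, 8, 9, 10, 11, 12, 13, 14, 15, 16}
Y △ ((Z △ Y)' ∪ (Z ∪ Y)) = {7, 11, 12, 15}
12 lies in both, so they are not disjoint.

No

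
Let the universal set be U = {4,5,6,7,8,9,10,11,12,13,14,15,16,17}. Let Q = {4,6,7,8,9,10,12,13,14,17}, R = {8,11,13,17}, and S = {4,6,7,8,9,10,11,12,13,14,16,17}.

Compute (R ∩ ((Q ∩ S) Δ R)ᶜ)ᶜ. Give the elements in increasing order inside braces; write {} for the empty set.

Q ∩ S = {4,6,7,8,9,10,12,13,14,17}
(Q ∩ S) Δ R = {4,6,7,9,10,11,12,14}
((Q ∩ S) Δ R)ᶜ = {5,8,13,15,16,17}
R ∩ ((Q ∩ S) Δ R)ᶜ = {8,13,17}
(R ∩ ((Q ∩ S) Δ R)ᶜ)ᶜ = {4,5,6,7,9,10,11,12,14,15,16}

{4,5,6,7,9,10,11,12,14,15,16}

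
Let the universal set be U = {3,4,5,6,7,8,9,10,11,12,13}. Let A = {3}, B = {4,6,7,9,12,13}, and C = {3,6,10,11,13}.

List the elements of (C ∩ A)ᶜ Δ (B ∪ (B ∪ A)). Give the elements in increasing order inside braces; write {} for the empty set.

{3,5,8,10,11}

C ∩ A = {3}
(C ∩ A)ᶜ = {4,5,6,7,8,9,10,11,12,13}
B ∪ A = {3,4,6,7,9,12,13}
B ∪ (B ∪ A) = {3,4,6,7,9,12,13}
(C ∩ A)ᶜ Δ (B ∪ (B ∪ A)) = {3,5,8,10,11}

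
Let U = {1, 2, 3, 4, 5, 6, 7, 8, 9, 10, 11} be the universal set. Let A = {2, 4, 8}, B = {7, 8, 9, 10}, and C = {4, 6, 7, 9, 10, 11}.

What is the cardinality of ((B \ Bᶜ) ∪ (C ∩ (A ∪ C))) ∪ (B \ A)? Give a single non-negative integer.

Bᶜ = {1, 2, 3, 4, 5, 6, 11}
B \ Bᶜ = {7, 8, 9, 10}
A ∪ C = {2, 4, 6, 7, 8, 9, 10, 11}
C ∩ (A ∪ C) = {4, 6, 7, 9, 10, 11}
(B \ Bᶜ) ∪ (C ∩ (A ∪ C)) = {4, 6, 7, 8, 9, 10, 11}
B \ A = {7, 9, 10}
((B \ Bᶜ) ∪ (C ∩ (A ∪ C))) ∪ (B \ A) = {4, 6, 7, 8, 9, 10, 11}
|((B \ Bᶜ) ∪ (C ∩ (A ∪ C))) ∪ (B \ A)| = 7

7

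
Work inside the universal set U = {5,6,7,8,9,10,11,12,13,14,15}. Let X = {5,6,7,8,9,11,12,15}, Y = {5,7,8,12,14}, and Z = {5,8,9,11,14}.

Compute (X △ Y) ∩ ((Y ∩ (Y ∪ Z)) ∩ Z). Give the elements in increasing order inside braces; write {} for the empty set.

X △ Y = {6,9,11,14,15}
Y ∪ Z = {5,7,8,9,11,12,14}
Y ∩ (Y ∪ Z) = {5,7,8,12,14}
(Y ∩ (Y ∪ Z)) ∩ Z = {5,8,14}
(X △ Y) ∩ ((Y ∩ (Y ∪ Z)) ∩ Z) = {14}

{14}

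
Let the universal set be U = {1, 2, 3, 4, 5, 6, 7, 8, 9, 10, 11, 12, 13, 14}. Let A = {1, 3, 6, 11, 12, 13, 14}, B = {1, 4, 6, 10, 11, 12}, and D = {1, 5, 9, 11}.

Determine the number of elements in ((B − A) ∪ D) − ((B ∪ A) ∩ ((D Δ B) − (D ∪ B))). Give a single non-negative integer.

6

B − A = {4, 10}
(B − A) ∪ D = {1, 4, 5, 9, 10, 11}
B ∪ A = {1, 3, 4, 6, 10, 11, 12, 13, 14}
D Δ B = {4, 5, 6, 9, 10, 12}
D ∪ B = {1, 4, 5, 6, 9, 10, 11, 12}
(D Δ B) − (D ∪ B) = {}
(B ∪ A) ∩ ((D Δ B) − (D ∪ B)) = {}
((B − A) ∪ D) − ((B ∪ A) ∩ ((D Δ B) − (D ∪ B))) = {1, 4, 5, 9, 10, 11}
|((B − A) ∪ D) − ((B ∪ A) ∩ ((D Δ B) − (D ∪ B)))| = 6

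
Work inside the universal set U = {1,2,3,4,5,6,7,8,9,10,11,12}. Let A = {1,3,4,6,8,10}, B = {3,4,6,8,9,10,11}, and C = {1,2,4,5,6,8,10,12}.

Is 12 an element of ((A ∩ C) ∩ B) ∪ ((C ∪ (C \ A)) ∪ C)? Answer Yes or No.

Yes

12 ∉ A and 12 ∈ C, so 12 ∉ A ∩ C
12 ∉ (A ∩ C) and 12 ∉ B, so 12 ∉ (A ∩ C) ∩ B
12 ∈ C and 12 ∉ A, so 12 ∈ C \ A
12 ∈ C and 12 ∈ (C \ A), so 12 ∈ C ∪ (C \ A)
12 ∈ (C ∪ (C \ A)) and 12 ∈ C, so 12 ∈ (C ∪ (C \ A)) ∪ C
12 ∉ ((A ∩ C) ∩ B) and 12 ∈ ((C ∪ (C \ A)) ∪ C), so 12 ∈ ((A ∩ C) ∩ B) ∪ ((C ∪ (C \ A)) ∪ C)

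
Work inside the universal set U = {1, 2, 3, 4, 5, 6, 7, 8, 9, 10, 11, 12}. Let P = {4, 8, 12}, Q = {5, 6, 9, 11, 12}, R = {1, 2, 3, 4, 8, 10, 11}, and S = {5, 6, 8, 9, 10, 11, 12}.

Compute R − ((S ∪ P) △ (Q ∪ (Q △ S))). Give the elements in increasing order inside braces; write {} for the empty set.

{1, 2, 3, 8, 10, 11}

S ∪ P = {4, 5, 6, 8, 9, 10, 11, 12}
Q △ S = {8, 10}
Q ∪ (Q △ S) = {5, 6, 8, 9, 10, 11, 12}
(S ∪ P) △ (Q ∪ (Q △ S)) = {4}
R − ((S ∪ P) △ (Q ∪ (Q △ S))) = {1, 2, 3, 8, 10, 11}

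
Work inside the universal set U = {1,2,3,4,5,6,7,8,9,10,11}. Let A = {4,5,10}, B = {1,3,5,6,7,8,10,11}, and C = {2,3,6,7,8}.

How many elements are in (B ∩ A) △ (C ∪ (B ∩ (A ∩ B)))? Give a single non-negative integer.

5

B ∩ A = {5,10}
A ∩ B = {5,10}
B ∩ (A ∩ B) = {5,10}
C ∪ (B ∩ (A ∩ B)) = {2,3,5,6,7,8,10}
(B ∩ A) △ (C ∪ (B ∩ (A ∩ B))) = {2,3,6,7,8}
|(B ∩ A) △ (C ∪ (B ∩ (A ∩ B)))| = 5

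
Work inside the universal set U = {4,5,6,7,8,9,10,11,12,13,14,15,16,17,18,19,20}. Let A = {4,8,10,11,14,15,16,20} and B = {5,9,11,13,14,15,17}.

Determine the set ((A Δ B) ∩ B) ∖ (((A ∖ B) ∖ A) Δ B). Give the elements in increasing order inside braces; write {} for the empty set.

A Δ B = {4,5,8,9,10,13,16,17,20}
(A Δ B) ∩ B = {5,9,13,17}
A ∖ B = {4,8,10,16,20}
(A ∖ B) ∖ A = {}
((A ∖ B) ∖ A) Δ B = {5,9,11,13,14,15,17}
((A Δ B) ∩ B) ∖ (((A ∖ B) ∖ A) Δ B) = {}

{}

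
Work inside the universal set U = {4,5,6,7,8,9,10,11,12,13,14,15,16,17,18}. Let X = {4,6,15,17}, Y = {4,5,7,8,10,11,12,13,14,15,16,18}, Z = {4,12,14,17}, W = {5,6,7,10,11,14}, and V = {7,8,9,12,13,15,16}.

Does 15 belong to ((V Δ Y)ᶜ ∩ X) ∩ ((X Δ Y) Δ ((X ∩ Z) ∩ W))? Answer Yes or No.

15 ∈ V and 15 ∈ Y, so 15 ∉ V Δ Y
15 ∈ (V Δ Y)ᶜ since 15 ∉ (V Δ Y)
15 ∈ (V Δ Y)ᶜ and 15 ∈ X, so 15 ∈ (V Δ Y)ᶜ ∩ X
15 ∈ X and 15 ∈ Y, so 15 ∉ X Δ Y
15 ∈ X and 15 ∉ Z, so 15 ∉ X ∩ Z
15 ∉ (X ∩ Z) and 15 ∉ W, so 15 ∉ (X ∩ Z) ∩ W
15 ∉ (X Δ Y) and 15 ∉ ((X ∩ Z) ∩ W), so 15 ∉ (X Δ Y) Δ ((X ∩ Z) ∩ W)
15 ∈ ((V Δ Y)ᶜ ∩ X) and 15 ∉ ((X Δ Y) Δ ((X ∩ Z) ∩ W)), so 15 ∉ ((V Δ Y)ᶜ ∩ X) ∩ ((X Δ Y) Δ ((X ∩ Z) ∩ W))

No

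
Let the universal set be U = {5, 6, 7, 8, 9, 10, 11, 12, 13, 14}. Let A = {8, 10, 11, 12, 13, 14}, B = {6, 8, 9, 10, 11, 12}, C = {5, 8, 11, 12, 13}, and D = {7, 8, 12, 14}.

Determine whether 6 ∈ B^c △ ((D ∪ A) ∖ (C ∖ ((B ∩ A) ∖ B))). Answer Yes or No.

No

6 ∈ B, so 6 ∉ B^c
6 ∉ D and 6 ∉ A, so 6 ∉ D ∪ A
6 ∈ B and 6 ∉ A, so 6 ∉ B ∩ A
6 ∉ (B ∩ A) and 6 ∈ B, so 6 ∉ (B ∩ A) ∖ B
6 ∉ C and 6 ∉ ((B ∩ A) ∖ B), so 6 ∉ C ∖ ((B ∩ A) ∖ B)
6 ∉ (D ∪ A) and 6 ∉ (C ∖ ((B ∩ A) ∖ B)), so 6 ∉ (D ∪ A) ∖ (C ∖ ((B ∩ A) ∖ B))
6 ∉ B^c and 6 ∉ ((D ∪ A) ∖ (C ∖ ((B ∩ A) ∖ B))), so 6 ∉ B^c △ ((D ∪ A) ∖ (C ∖ ((B ∩ A) ∖ B)))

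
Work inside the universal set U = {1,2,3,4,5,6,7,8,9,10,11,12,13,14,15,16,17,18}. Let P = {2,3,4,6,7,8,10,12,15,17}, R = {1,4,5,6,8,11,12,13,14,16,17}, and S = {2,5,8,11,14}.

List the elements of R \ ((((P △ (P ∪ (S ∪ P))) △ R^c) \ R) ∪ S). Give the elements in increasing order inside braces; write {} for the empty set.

S ∪ P = {2,3,4,5,6,7,8,10,11,12,14,15,17}
P ∪ (S ∪ P) = {2,3,4,5,6,7,8,10,11,12,14,15,17}
P △ (P ∪ (S ∪ P)) = {5,11,14}
R^c = {2,3,7,9,10,15,18}
(P △ (P ∪ (S ∪ P))) △ R^c = {2,3,5,7,9,10,11,14,15,18}
((P △ (P ∪ (S ∪ P))) △ R^c) \ R = {2,3,7,9,10,15,18}
(((P △ (P ∪ (S ∪ P))) △ R^c) \ R) ∪ S = {2,3,5,7,8,9,10,11,14,15,18}
R \ ((((P △ (P ∪ (S ∪ P))) △ R^c) \ R) ∪ S) = {1,4,6,12,13,16,17}

{1,4,6,12,13,16,17}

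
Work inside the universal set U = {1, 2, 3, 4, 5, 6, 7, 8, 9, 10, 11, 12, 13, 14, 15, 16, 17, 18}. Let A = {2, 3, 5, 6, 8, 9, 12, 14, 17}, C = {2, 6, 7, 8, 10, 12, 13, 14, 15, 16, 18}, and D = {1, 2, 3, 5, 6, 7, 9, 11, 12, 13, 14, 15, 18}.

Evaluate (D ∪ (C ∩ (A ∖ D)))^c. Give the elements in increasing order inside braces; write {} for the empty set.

{4, 10, 16, 17}

A ∖ D = {8, 17}
C ∩ (A ∖ D) = {8}
D ∪ (C ∩ (A ∖ D)) = {1, 2, 3, 5, 6, 7, 8, 9, 11, 12, 13, 14, 15, 18}
(D ∪ (C ∩ (A ∖ D)))^c = {4, 10, 16, 17}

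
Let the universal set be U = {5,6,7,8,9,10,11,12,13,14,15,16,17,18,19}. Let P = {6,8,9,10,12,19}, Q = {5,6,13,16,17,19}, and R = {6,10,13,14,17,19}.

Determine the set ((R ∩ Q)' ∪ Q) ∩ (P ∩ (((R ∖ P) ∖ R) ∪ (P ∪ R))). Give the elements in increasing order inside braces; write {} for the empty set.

{6,8,9,10,12,19}

R ∩ Q = {6,13,17,19}
(R ∩ Q)' = {5,7,8,9,10,11,12,14,15,16,18}
(R ∩ Q)' ∪ Q = {5,6,7,8,9,10,11,12,13,14,15,16,17,18,19}
R ∖ P = {13,14,17}
(R ∖ P) ∖ R = {}
P ∪ R = {6,8,9,10,12,13,14,17,19}
((R ∖ P) ∖ R) ∪ (P ∪ R) = {6,8,9,10,12,13,14,17,19}
P ∩ (((R ∖ P) ∖ R) ∪ (P ∪ R)) = {6,8,9,10,12,19}
((R ∩ Q)' ∪ Q) ∩ (P ∩ (((R ∖ P) ∖ R) ∪ (P ∪ R))) = {6,8,9,10,12,19}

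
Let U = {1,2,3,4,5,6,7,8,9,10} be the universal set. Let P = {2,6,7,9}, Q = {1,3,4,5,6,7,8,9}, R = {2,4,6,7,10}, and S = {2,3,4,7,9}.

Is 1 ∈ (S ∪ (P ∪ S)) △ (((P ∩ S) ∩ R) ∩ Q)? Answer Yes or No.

No

1 ∉ P and 1 ∉ S, so 1 ∉ P ∪ S
1 ∉ S and 1 ∉ (P ∪ S), so 1 ∉ S ∪ (P ∪ S)
1 ∉ P and 1 ∉ S, so 1 ∉ P ∩ S
1 ∉ (P ∩ S) and 1 ∉ R, so 1 ∉ (P ∩ S) ∩ R
1 ∉ ((P ∩ S) ∩ R) and 1 ∈ Q, so 1 ∉ ((P ∩ S) ∩ R) ∩ Q
1 ∉ (S ∪ (P ∪ S)) and 1 ∉ (((P ∩ S) ∩ R) ∩ Q), so 1 ∉ (S ∪ (P ∪ S)) △ (((P ∩ S) ∩ R) ∩ Q)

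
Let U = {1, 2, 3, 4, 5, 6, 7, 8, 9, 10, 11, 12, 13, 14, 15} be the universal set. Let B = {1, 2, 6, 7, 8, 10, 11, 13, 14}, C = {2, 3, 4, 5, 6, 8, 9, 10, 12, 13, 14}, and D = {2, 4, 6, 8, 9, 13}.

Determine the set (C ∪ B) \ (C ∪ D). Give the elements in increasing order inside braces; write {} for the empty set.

C ∪ B = {1, 2, 3, 4, 5, 6, 7, 8, 9, 10, 11, 12, 13, 14}
C ∪ D = {2, 3, 4, 5, 6, 8, 9, 10, 12, 13, 14}
(C ∪ B) \ (C ∪ D) = {1, 7, 11}

{1, 7, 11}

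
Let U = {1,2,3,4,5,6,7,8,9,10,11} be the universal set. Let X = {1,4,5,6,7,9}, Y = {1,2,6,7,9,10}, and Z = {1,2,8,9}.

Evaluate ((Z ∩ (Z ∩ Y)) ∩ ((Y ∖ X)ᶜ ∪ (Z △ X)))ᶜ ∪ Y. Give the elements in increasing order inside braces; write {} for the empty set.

{1,2,3,4,5,6,7,8,9,10,11}

Z ∩ Y = {1,2,9}
Z ∩ (Z ∩ Y) = {1,2,9}
Y ∖ X = {2,10}
(Y ∖ X)ᶜ = {1,3,4,5,6,7,8,9,11}
Z △ X = {2,4,5,6,7,8}
(Y ∖ X)ᶜ ∪ (Z △ X) = {1,2,3,4,5,6,7,8,9,11}
(Z ∩ (Z ∩ Y)) ∩ ((Y ∖ X)ᶜ ∪ (Z △ X)) = {1,2,9}
((Z ∩ (Z ∩ Y)) ∩ ((Y ∖ X)ᶜ ∪ (Z △ X)))ᶜ = {3,4,5,6,7,8,10,11}
((Z ∩ (Z ∩ Y)) ∩ ((Y ∖ X)ᶜ ∪ (Z △ X)))ᶜ ∪ Y = {1,2,3,4,5,6,7,8,9,10,11}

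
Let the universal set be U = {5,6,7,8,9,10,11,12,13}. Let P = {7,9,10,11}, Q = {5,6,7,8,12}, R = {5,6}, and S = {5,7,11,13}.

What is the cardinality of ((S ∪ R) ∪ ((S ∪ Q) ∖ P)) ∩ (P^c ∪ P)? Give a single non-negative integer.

7

S ∪ R = {5,6,7,11,13}
S ∪ Q = {5,6,7,8,11,12,13}
(S ∪ Q) ∖ P = {5,6,8,12,13}
(S ∪ R) ∪ ((S ∪ Q) ∖ P) = {5,6,7,8,11,12,13}
P^c = {5,6,8,12,13}
P^c ∪ P = {5,6,7,8,9,10,11,12,13}
((S ∪ R) ∪ ((S ∪ Q) ∖ P)) ∩ (P^c ∪ P) = {5,6,7,8,11,12,13}
|((S ∪ R) ∪ ((S ∪ Q) ∖ P)) ∩ (P^c ∪ P)| = 7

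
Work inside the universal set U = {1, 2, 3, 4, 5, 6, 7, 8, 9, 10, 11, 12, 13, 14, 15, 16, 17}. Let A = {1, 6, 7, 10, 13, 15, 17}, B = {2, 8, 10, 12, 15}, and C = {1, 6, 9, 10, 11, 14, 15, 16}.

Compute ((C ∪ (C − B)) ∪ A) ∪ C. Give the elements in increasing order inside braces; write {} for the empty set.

C − B = {1, 6, 9, 11, 14, 16}
C ∪ (C − B) = {1, 6, 9, 10, 11, 14, 15, 16}
(C ∪ (C − B)) ∪ A = {1, 6, 7, 9, 10, 11, 13, 14, 15, 16, 17}
((C ∪ (C − B)) ∪ A) ∪ C = {1, 6, 7, 9, 10, 11, 13, 14, 15, 16, 17}

{1, 6, 7, 9, 10, 11, 13, 14, 15, 16, 17}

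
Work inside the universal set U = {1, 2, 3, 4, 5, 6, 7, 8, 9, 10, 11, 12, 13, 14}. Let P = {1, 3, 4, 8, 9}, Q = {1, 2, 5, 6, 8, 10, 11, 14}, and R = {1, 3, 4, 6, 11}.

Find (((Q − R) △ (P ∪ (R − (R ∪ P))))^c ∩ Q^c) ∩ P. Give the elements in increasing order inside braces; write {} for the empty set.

{}

Q − R = {2, 5, 8, 10, 14}
R ∪ P = {1, 3, 4, 6, 8, 9, 11}
R − (R ∪ P) = {}
P ∪ (R − (R ∪ P)) = {1, 3, 4, 8, 9}
(Q − R) △ (P ∪ (R − (R ∪ P))) = {1, 2, 3, 4, 5, 9, 10, 14}
((Q − R) △ (P ∪ (R − (R ∪ P))))^c = {6, 7, 8, 11, 12, 13}
Q^c = {3, 4, 7, 9, 12, 13}
((Q − R) △ (P ∪ (R − (R ∪ P))))^c ∩ Q^c = {7, 12, 13}
(((Q − R) △ (P ∪ (R − (R ∪ P))))^c ∩ Q^c) ∩ P = {}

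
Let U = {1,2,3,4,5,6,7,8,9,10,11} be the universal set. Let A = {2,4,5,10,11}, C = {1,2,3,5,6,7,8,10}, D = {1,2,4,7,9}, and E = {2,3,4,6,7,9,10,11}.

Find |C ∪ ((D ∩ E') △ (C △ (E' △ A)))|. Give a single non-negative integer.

E' = {1,5,8}
D ∩ E' = {1}
E' △ A = {1,2,4,8,10,11}
C △ (E' △ A) = {3,4,5,6,7,11}
(D ∩ E') △ (C △ (E' △ A)) = {1,3,4,5,6,7,11}
C ∪ ((D ∩ E') △ (C △ (E' △ A))) = {1,2,3,4,5,6,7,8,10,11}
|C ∪ ((D ∩ E') △ (C △ (E' △ A)))| = 10

10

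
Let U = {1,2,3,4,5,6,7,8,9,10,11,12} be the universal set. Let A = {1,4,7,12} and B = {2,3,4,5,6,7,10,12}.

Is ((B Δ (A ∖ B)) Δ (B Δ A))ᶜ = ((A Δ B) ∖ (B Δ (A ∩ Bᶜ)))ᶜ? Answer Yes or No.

No

A ∖ B = {1}
B Δ (A ∖ B) = {1,2,3,4,5,6,7,10,12}
B Δ A = {1,2,3,5,6,10}
(B Δ (A ∖ B)) Δ (B Δ A) = {4,7,12}
((B Δ (A ∖ B)) Δ (B Δ A))ᶜ = {1,2,3,5,6,8,9,10,11}
A Δ B = {1,2,3,5,6,10}
Bᶜ = {1,8,9,11}
A ∩ Bᶜ = {1}
B Δ (A ∩ Bᶜ) = {1,2,3,4,5,6,7,10,12}
(A Δ B) ∖ (B Δ (A ∩ Bᶜ)) = {}
((A Δ B) ∖ (B Δ (A ∩ Bᶜ)))ᶜ = {1,2,3,4,5,6,7,8,9,10,11,12}
4 ∈ ((A Δ B) ∖ (B Δ (A ∩ Bᶜ)))ᶜ but 4 ∉ ((B Δ (A ∖ B)) Δ (B Δ A))ᶜ, so they differ.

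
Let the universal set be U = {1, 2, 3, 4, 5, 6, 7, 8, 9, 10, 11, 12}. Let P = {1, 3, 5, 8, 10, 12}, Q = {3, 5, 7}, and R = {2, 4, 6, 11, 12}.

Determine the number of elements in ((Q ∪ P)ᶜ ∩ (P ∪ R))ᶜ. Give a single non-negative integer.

Q ∪ P = {1, 3, 5, 7, 8, 10, 12}
(Q ∪ P)ᶜ = {2, 4, 6, 9, 11}
P ∪ R = {1, 2, 3, 4, 5, 6, 8, 10, 11, 12}
(Q ∪ P)ᶜ ∩ (P ∪ R) = {2, 4, 6, 11}
((Q ∪ P)ᶜ ∩ (P ∪ R))ᶜ = {1, 3, 5, 7, 8, 9, 10, 12}
|((Q ∪ P)ᶜ ∩ (P ∪ R))ᶜ| = 8

8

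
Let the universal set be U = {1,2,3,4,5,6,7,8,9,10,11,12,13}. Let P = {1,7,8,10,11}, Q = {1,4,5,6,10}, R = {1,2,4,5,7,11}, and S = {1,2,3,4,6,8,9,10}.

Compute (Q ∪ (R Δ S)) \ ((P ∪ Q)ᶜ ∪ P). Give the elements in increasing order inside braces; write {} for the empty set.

R Δ S = {3,5,6,7,8,9,10,11}
Q ∪ (R Δ S) = {1,3,4,5,6,7,8,9,10,11}
P ∪ Q = {1,4,5,6,7,8,10,11}
(P ∪ Q)ᶜ = {2,3,9,12,13}
(P ∪ Q)ᶜ ∪ P = {1,2,3,7,8,9,10,11,12,13}
(Q ∪ (R Δ S)) \ ((P ∪ Q)ᶜ ∪ P) = {4,5,6}

{4,5,6}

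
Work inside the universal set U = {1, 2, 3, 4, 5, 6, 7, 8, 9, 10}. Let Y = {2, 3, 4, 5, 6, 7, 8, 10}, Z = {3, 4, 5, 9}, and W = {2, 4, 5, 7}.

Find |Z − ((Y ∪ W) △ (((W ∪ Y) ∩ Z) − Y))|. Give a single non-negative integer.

1

Y ∪ W = {2, 3, 4, 5, 6, 7, 8, 10}
W ∪ Y = {2, 3, 4, 5, 6, 7, 8, 10}
(W ∪ Y) ∩ Z = {3, 4, 5}
((W ∪ Y) ∩ Z) − Y = {}
(Y ∪ W) △ (((W ∪ Y) ∩ Z) − Y) = {2, 3, 4, 5, 6, 7, 8, 10}
Z − ((Y ∪ W) △ (((W ∪ Y) ∩ Z) − Y)) = {9}
|Z − ((Y ∪ W) △ (((W ∪ Y) ∩ Z) − Y))| = 1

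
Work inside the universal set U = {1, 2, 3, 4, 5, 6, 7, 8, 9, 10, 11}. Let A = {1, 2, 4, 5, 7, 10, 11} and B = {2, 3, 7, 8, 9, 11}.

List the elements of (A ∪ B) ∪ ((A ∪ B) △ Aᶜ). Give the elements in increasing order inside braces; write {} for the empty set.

{1, 2, 3, 4, 5, 6, 7, 8, 9, 10, 11}

A ∪ B = {1, 2, 3, 4, 5, 7, 8, 9, 10, 11}
Aᶜ = {3, 6, 8, 9}
(A ∪ B) △ Aᶜ = {1, 2, 4, 5, 6, 7, 10, 11}
(A ∪ B) ∪ ((A ∪ B) △ Aᶜ) = {1, 2, 3, 4, 5, 6, 7, 8, 9, 10, 11}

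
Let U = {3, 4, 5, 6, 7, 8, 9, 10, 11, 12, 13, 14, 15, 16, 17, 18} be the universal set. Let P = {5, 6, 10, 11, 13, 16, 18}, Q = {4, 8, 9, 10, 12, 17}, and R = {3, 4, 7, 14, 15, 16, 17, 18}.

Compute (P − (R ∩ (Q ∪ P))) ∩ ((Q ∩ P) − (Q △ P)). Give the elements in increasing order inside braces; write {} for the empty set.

{10}

Q ∪ P = {4, 5, 6, 8, 9, 10, 11, 12, 13, 16, 17, 18}
R ∩ (Q ∪ P) = {4, 16, 17, 18}
P − (R ∩ (Q ∪ P)) = {5, 6, 10, 11, 13}
Q ∩ P = {10}
Q △ P = {4, 5, 6, 8, 9, 11, 12, 13, 16, 17, 18}
(Q ∩ P) − (Q △ P) = {10}
(P − (R ∩ (Q ∪ P))) ∩ ((Q ∩ P) − (Q △ P)) = {10}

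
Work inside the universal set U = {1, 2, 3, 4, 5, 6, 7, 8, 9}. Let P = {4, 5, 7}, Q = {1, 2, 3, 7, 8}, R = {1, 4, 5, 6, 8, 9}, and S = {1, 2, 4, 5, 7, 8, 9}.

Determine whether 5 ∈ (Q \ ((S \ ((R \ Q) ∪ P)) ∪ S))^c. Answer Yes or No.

5 ∈ R and 5 ∉ Q, so 5 ∈ R \ Q
5 ∈ (R \ Q) and 5 ∈ P, so 5 ∈ (R \ Q) ∪ P
5 ∈ S and 5 ∈ ((R \ Q) ∪ P), so 5 ∉ S \ ((R \ Q) ∪ P)
5 ∉ (S \ ((R \ Q) ∪ P)) and 5 ∈ S, so 5 ∈ (S \ ((R \ Q) ∪ P)) ∪ S
5 ∉ Q and 5 ∈ ((S \ ((R \ Q) ∪ P)) ∪ S), so 5 ∉ Q \ ((S \ ((R \ Q) ∪ P)) ∪ S)
5 ∈ (Q \ ((S \ ((R \ Q) ∪ P)) ∪ S))^c since 5 ∉ (Q \ ((S \ ((R \ Q) ∪ P)) ∪ S))

Yes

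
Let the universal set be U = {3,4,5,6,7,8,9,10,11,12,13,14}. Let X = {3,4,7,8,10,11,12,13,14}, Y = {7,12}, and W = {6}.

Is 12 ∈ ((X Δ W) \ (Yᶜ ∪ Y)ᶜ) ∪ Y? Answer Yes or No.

12 ∈ X and 12 ∉ W, so 12 ∈ X Δ W
12 ∈ Y, so 12 ∉ Yᶜ
12 ∉ Yᶜ and 12 ∈ Y, so 12 ∈ Yᶜ ∪ Y
12 ∉ (Yᶜ ∪ Y)ᶜ since 12 ∈ (Yᶜ ∪ Y)
12 ∈ (X Δ W) and 12 ∉ (Yᶜ ∪ Y)ᶜ, so 12 ∈ (X Δ W) \ (Yᶜ ∪ Y)ᶜ
12 ∈ ((X Δ W) \ (Yᶜ ∪ Y)ᶜ) and 12 ∈ Y, so 12 ∈ ((X Δ W) \ (Yᶜ ∪ Y)ᶜ) ∪ Y

Yes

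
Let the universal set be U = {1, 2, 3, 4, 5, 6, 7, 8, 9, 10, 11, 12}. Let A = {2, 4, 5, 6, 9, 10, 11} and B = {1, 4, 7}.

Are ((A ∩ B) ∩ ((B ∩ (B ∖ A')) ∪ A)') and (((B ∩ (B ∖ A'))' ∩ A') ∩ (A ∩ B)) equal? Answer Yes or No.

Yes

A ∩ B = {4}
A' = {1, 3, 7, 8, 12}
B ∖ A' = {4}
B ∩ (B ∖ A') = {4}
(B ∩ (B ∖ A')) ∪ A = {2, 4, 5, 6, 9, 10, 11}
((B ∩ (B ∖ A')) ∪ A)' = {1, 3, 7, 8, 12}
(A ∩ B) ∩ ((B ∩ (B ∖ A')) ∪ A)' = {}
(B ∩ (B ∖ A'))' = {1, 2, 3, 5, 6, 7, 8, 9, 10, 11, 12}
(B ∩ (B ∖ A'))' ∩ A' = {1, 3, 7, 8, 12}
((B ∩ (B ∖ A'))' ∩ A') ∩ (A ∩ B) = {}
Both equal {}, so (A ∩ B) ∩ ((B ∩ (B ∖ A')) ∪ A)' = ((B ∩ (B ∖ A'))' ∩ A') ∩ (A ∩ B).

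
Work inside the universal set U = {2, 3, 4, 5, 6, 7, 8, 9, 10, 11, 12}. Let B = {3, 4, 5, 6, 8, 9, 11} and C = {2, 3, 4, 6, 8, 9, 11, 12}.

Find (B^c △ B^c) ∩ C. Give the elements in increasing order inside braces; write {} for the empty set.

{}

B^c = {2, 7, 10, 12}
B^c △ B^c = {}
(B^c △ B^c) ∩ C = {}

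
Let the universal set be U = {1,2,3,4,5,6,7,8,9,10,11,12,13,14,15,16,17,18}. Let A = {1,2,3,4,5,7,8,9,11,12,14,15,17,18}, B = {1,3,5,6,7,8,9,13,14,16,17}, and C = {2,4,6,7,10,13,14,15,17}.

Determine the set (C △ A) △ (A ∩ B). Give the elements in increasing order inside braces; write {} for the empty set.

{6,7,10,11,12,13,14,17,18}

C △ A = {1,3,5,6,8,9,10,11,12,13,18}
A ∩ B = {1,3,5,7,8,9,14,17}
(C △ A) △ (A ∩ B) = {6,7,10,11,12,13,14,17,18}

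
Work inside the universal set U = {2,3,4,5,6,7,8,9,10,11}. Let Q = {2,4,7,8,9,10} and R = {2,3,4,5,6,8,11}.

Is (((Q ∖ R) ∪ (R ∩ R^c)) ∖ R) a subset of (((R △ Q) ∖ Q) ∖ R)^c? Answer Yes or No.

Yes

Q ∖ R = {7,9,10}
R^c = {7,9,10}
R ∩ R^c = {}
(Q ∖ R) ∪ (R ∩ R^c) = {7,9,10}
((Q ∖ R) ∪ (R ∩ R^c)) ∖ R = {7,9,10}
R △ Q = {3,5,6,7,9,10,11}
(R △ Q) ∖ Q = {3,5,6,11}
((R △ Q) ∖ Q) ∖ R = {}
(((R △ Q) ∖ Q) ∖ R)^c = {2,3,4,5,6,7,8,9,10,11}
Every element of {7,9,10} is in {2,3,4,5,6,7,8,9,10,11}, so ((Q ∖ R) ∪ (R ∩ R^c)) ∖ R ⊆ (((R △ Q) ∖ Q) ∖ R)^c.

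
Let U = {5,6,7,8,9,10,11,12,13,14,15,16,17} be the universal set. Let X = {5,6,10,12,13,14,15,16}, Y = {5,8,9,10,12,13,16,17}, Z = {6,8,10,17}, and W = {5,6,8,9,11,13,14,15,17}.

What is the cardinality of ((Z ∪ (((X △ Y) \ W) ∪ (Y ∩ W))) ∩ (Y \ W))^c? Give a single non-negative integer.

X △ Y = {6,8,9,14,15,17}
(X △ Y) \ W = {}
Y ∩ W = {5,8,9,13,17}
((X △ Y) \ W) ∪ (Y ∩ W) = {5,8,9,13,17}
Z ∪ (((X △ Y) \ W) ∪ (Y ∩ W)) = {5,6,8,9,10,13,17}
Y \ W = {10,12,16}
(Z ∪ (((X △ Y) \ W) ∪ (Y ∩ W))) ∩ (Y \ W) = {10}
((Z ∪ (((X △ Y) \ W) ∪ (Y ∩ W))) ∩ (Y \ W))^c = {5,6,7,8,9,11,12,13,14,15,16,17}
|((Z ∪ (((X △ Y) \ W) ∪ (Y ∩ W))) ∩ (Y \ W))^c| = 12

12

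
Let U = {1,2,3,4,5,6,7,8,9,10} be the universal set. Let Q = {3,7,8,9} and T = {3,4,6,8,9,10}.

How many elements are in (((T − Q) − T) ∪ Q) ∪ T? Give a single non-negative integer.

7

T − Q = {4,6,10}
(T − Q) − T = {}
((T − Q) − T) ∪ Q = {3,7,8,9}
(((T − Q) − T) ∪ Q) ∪ T = {3,4,6,7,8,9,10}
|(((T − Q) − T) ∪ Q) ∪ T| = 7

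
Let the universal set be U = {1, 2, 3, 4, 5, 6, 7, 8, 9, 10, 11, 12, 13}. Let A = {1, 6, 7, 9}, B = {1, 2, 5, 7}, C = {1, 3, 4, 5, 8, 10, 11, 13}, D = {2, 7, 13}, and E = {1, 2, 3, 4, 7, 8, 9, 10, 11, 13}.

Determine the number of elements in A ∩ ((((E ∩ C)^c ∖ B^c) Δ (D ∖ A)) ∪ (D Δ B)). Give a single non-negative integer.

E ∩ C = {1, 3, 4, 8, 10, 11, 13}
(E ∩ C)^c = {2, 5, 6, 7, 9, 12}
B^c = {3, 4, 6, 8, 9, 10, 11, 12, 13}
(E ∩ C)^c ∖ B^c = {2, 5, 7}
D ∖ A = {2, 13}
((E ∩ C)^c ∖ B^c) Δ (D ∖ A) = {5, 7, 13}
D Δ B = {1, 5, 13}
(((E ∩ C)^c ∖ B^c) Δ (D ∖ A)) ∪ (D Δ B) = {1, 5, 7, 13}
A ∩ ((((E ∩ C)^c ∖ B^c) Δ (D ∖ A)) ∪ (D Δ B)) = {1, 7}
|A ∩ ((((E ∩ C)^c ∖ B^c) Δ (D ∖ A)) ∪ (D Δ B))| = 2

2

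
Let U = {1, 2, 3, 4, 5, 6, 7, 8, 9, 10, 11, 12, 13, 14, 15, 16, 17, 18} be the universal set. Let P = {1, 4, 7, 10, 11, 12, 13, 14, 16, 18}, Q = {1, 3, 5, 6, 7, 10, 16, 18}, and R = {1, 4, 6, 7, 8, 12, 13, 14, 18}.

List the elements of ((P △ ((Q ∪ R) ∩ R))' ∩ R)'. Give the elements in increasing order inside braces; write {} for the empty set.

{2, 3, 5, 6, 8, 9, 10, 11, 15, 16, 17}

Q ∪ R = {1, 3, 4, 5, 6, 7, 8, 10, 12, 13, 14, 16, 18}
(Q ∪ R) ∩ R = {1, 4, 6, 7, 8, 12, 13, 14, 18}
P △ ((Q ∪ R) ∩ R) = {6, 8, 10, 11, 16}
(P △ ((Q ∪ R) ∩ R))' = {1, 2, 3, 4, 5, 7, 9, 12, 13, 14, 15, 17, 18}
(P △ ((Q ∪ R) ∩ R))' ∩ R = {1, 4, 7, 12, 13, 14, 18}
((P △ ((Q ∪ R) ∩ R))' ∩ R)' = {2, 3, 5, 6, 8, 9, 10, 11, 15, 16, 17}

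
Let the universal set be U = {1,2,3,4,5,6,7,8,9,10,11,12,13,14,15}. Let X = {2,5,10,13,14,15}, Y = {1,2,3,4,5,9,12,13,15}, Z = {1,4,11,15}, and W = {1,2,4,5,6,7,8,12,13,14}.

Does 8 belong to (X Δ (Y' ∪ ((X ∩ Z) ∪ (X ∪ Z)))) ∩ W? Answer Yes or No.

Yes

8 ∉ Y, so 8 ∈ Y'
8 ∉ X and 8 ∉ Z, so 8 ∉ X ∩ Z
8 ∉ X and 8 ∉ Z, so 8 ∉ X ∪ Z
8 ∉ (X ∩ Z) and 8 ∉ (X ∪ Z), so 8 ∉ (X ∩ Z) ∪ (X ∪ Z)
8 ∈ Y' and 8 ∉ ((X ∩ Z) ∪ (X ∪ Z)), so 8 ∈ Y' ∪ ((X ∩ Z) ∪ (X ∪ Z))
8 ∉ X and 8 ∈ (Y' ∪ ((X ∩ Z) ∪ (X ∪ Z))), so 8 ∈ X Δ (Y' ∪ ((X ∩ Z) ∪ (X ∪ Z)))
8 ∈ (X Δ (Y' ∪ ((X ∩ Z) ∪ (X ∪ Z)))) and 8 ∈ W, so 8 ∈ (X Δ (Y' ∪ ((X ∩ Z) ∪ (X ∪ Z)))) ∩ W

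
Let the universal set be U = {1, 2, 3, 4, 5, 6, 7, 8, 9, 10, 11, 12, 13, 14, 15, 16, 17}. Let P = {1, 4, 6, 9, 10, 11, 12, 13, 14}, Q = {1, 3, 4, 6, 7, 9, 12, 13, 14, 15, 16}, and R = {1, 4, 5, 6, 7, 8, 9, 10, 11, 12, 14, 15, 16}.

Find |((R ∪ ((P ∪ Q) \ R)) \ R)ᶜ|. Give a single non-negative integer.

15

P ∪ Q = {1, 3, 4, 6, 7, 9, 10, 11, 12, 13, 14, 15, 16}
(P ∪ Q) \ R = {3, 13}
R ∪ ((P ∪ Q) \ R) = {1, 3, 4, 5, 6, 7, 8, 9, 10, 11, 12, 13, 14, 15, 16}
(R ∪ ((P ∪ Q) \ R)) \ R = {3, 13}
((R ∪ ((P ∪ Q) \ R)) \ R)ᶜ = {1, 2, 4, 5, 6, 7, 8, 9, 10, 11, 12, 14, 15, 16, 17}
|((R ∪ ((P ∪ Q) \ R)) \ R)ᶜ| = 15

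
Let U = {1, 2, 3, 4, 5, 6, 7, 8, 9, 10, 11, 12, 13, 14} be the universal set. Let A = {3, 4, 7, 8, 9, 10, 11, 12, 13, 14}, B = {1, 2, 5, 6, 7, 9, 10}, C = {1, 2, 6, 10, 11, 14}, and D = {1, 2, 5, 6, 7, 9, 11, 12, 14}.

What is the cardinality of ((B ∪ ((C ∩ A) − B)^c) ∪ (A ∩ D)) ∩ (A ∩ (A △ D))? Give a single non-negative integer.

C ∩ A = {10, 11, 14}
(C ∩ A) − B = {11, 14}
((C ∩ A) − B)^c = {1, 2, 3, 4, 5, 6, 7, 8, 9, 10, 12, 13}
B ∪ ((C ∩ A) − B)^c = {1, 2, 3, 4, 5, 6, 7, 8, 9, 10, 12, 13}
A ∩ D = {7, 9, 11, 12, 14}
(B ∪ ((C ∩ A) − B)^c) ∪ (A ∩ D) = {1, 2, 3, 4, 5, 6, 7, 8, 9, 10, 11, 12, 13, 14}
A △ D = {1, 2, 3, 4, 5, 6, 8, 10, 13}
A ∩ (A △ D) = {3, 4, 8, 10, 13}
((B ∪ ((C ∩ A) − B)^c) ∪ (A ∩ D)) ∩ (A ∩ (A △ D)) = {3, 4, 8, 10, 13}
|((B ∪ ((C ∩ A) − B)^c) ∪ (A ∩ D)) ∩ (A ∩ (A △ D))| = 5

5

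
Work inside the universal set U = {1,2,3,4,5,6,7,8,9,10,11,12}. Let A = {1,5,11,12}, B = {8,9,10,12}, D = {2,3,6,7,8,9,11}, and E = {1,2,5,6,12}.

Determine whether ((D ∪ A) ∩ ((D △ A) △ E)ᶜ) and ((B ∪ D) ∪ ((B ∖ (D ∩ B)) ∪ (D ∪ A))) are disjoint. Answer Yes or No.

No

D ∪ A = {1,2,3,5,6,7,8,9,11,12}
D △ A = {1,2,3,5,6,7,8,9,12}
(D △ A) △ E = {3,7,8,9}
((D △ A) △ E)ᶜ = {1,2,4,5,6,10,11,12}
(D ∪ A) ∩ ((D △ A) △ E)ᶜ = {1,2,5,6,11,12}
B ∪ D = {2,3,6,7,8,9,10,11,12}
D ∩ B = {8,9}
B ∖ (D ∩ B) = {10,12}
(B ∖ (D ∩ B)) ∪ (D ∪ A) = {1,2,3,5,6,7,8,9,10,11,12}
(B ∪ D) ∪ ((B ∖ (D ∩ B)) ∪ (D ∪ A)) = {1,2,3,5,6,7,8,9,10,11,12}
1 lies in both, so they are not disjoint.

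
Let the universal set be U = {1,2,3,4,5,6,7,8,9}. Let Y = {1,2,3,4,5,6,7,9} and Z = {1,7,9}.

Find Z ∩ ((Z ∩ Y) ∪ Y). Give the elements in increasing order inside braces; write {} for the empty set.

{1,7,9}

Z ∩ Y = {1,7,9}
(Z ∩ Y) ∪ Y = {1,2,3,4,5,6,7,9}
Z ∩ ((Z ∩ Y) ∪ Y) = {1,7,9}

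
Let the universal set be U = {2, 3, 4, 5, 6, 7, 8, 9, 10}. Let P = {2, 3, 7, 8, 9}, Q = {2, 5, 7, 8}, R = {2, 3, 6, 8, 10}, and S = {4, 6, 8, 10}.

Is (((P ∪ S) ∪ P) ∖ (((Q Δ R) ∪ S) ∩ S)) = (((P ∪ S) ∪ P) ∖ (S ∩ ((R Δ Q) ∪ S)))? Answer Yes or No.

P ∪ S = {2, 3, 4, 6, 7, 8, 9, 10}
(P ∪ S) ∪ P = {2, 3, 4, 6, 7, 8, 9, 10}
Q Δ R = {3, 5, 6, 7, 10}
(Q Δ R) ∪ S = {3, 4, 5, 6, 7, 8, 10}
((Q Δ R) ∪ S) ∩ S = {4, 6, 8, 10}
((P ∪ S) ∪ P) ∖ (((Q Δ R) ∪ S) ∩ S) = {2, 3, 7, 9}
R Δ Q = {3, 5, 6, 7, 10}
(R Δ Q) ∪ S = {3, 4, 5, 6, 7, 8, 10}
S ∩ ((R Δ Q) ∪ S) = {4, 6, 8, 10}
((P ∪ S) ∪ P) ∖ (S ∩ ((R Δ Q) ∪ S)) = {2, 3, 7, 9}
Both equal {2, 3, 7, 9}, so ((P ∪ S) ∪ P) ∖ (((Q Δ R) ∪ S) ∩ S) = ((P ∪ S) ∪ P) ∖ (S ∩ ((R Δ Q) ∪ S)).

Yes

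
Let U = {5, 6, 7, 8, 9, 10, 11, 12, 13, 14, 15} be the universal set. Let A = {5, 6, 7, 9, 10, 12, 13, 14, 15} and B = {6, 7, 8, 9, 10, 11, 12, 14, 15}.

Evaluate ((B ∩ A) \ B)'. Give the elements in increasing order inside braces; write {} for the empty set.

{5, 6, 7, 8, 9, 10, 11, 12, 13, 14, 15}

B ∩ A = {6, 7, 9, 10, 12, 14, 15}
(B ∩ A) \ B = {}
((B ∩ A) \ B)' = {5, 6, 7, 8, 9, 10, 11, 12, 13, 14, 15}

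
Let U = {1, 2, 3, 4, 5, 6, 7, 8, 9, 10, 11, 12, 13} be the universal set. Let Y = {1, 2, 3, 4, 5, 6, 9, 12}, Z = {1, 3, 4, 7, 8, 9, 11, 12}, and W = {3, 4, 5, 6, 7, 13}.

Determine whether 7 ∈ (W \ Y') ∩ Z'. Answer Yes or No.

7 ∉ Y, so 7 ∈ Y'
7 ∈ W and 7 ∈ Y', so 7 ∉ W \ Y'
7 ∈ Z, so 7 ∉ Z'
7 ∉ (W \ Y') and 7 ∉ Z', so 7 ∉ (W \ Y') ∩ Z'

No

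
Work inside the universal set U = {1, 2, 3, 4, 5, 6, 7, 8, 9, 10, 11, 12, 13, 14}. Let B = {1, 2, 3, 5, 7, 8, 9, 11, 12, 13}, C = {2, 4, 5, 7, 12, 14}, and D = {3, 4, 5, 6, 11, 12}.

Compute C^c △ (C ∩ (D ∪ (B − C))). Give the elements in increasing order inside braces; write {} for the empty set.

C^c = {1, 3, 6, 8, 9, 10, 11, 13}
B − C = {1, 3, 8, 9, 11, 13}
D ∪ (B − C) = {1, 3, 4, 5, 6, 8, 9, 11, 12, 13}
C ∩ (D ∪ (B − C)) = {4, 5, 12}
C^c △ (C ∩ (D ∪ (B − C))) = {1, 3, 4, 5, 6, 8, 9, 10, 11, 12, 13}

{1, 3, 4, 5, 6, 8, 9, 10, 11, 12, 13}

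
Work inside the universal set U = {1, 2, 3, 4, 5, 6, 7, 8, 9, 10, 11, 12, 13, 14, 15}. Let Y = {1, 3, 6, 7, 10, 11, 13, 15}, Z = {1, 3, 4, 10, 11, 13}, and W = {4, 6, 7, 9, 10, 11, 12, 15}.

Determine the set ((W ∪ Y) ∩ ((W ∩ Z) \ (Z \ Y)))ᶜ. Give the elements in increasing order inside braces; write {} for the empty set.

{1, 2, 3, 4, 5, 6, 7, 8, 9, 12, 13, 14, 15}

W ∪ Y = {1, 3, 4, 6, 7, 9, 10, 11, 12, 13, 15}
W ∩ Z = {4, 10, 11}
Z \ Y = {4}
(W ∩ Z) \ (Z \ Y) = {10, 11}
(W ∪ Y) ∩ ((W ∩ Z) \ (Z \ Y)) = {10, 11}
((W ∪ Y) ∩ ((W ∩ Z) \ (Z \ Y)))ᶜ = {1, 2, 3, 4, 5, 6, 7, 8, 9, 12, 13, 14, 15}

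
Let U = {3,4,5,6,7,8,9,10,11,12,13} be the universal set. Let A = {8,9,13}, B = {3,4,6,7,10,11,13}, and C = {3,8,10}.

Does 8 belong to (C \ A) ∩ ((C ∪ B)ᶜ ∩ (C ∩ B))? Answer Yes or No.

No

8 ∈ C and 8 ∈ A, so 8 ∉ C \ A
8 ∈ C and 8 ∉ B, so 8 ∈ C ∪ B
8 ∉ (C ∪ B)ᶜ since 8 ∈ (C ∪ B)
8 ∈ C and 8 ∉ B, so 8 ∉ C ∩ B
8 ∉ (C ∪ B)ᶜ and 8 ∉ (C ∩ B), so 8 ∉ (C ∪ B)ᶜ ∩ (C ∩ B)
8 ∉ (C \ A) and 8 ∉ ((C ∪ B)ᶜ ∩ (C ∩ B)), so 8 ∉ (C \ A) ∩ ((C ∪ B)ᶜ ∩ (C ∩ B))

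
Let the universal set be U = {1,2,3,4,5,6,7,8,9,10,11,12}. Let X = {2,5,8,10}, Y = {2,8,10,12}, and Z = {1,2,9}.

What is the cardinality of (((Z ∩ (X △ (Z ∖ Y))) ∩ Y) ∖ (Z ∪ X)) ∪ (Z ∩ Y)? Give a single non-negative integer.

1

Z ∖ Y = {1,9}
X △ (Z ∖ Y) = {1,2,5,8,9,10}
Z ∩ (X △ (Z ∖ Y)) = {1,2,9}
(Z ∩ (X △ (Z ∖ Y))) ∩ Y = {2}
Z ∪ X = {1,2,5,8,9,10}
((Z ∩ (X △ (Z ∖ Y))) ∩ Y) ∖ (Z ∪ X) = {}
Z ∩ Y = {2}
(((Z ∩ (X △ (Z ∖ Y))) ∩ Y) ∖ (Z ∪ X)) ∪ (Z ∩ Y) = {2}
|(((Z ∩ (X △ (Z ∖ Y))) ∩ Y) ∖ (Z ∪ X)) ∪ (Z ∩ Y)| = 1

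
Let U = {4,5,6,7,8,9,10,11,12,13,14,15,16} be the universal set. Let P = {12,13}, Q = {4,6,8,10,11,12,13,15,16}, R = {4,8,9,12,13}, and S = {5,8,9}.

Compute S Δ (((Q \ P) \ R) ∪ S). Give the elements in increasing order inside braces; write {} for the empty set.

{6,10,11,15,16}

Q \ P = {4,6,8,10,11,15,16}
(Q \ P) \ R = {6,10,11,15,16}
((Q \ P) \ R) ∪ S = {5,6,8,9,10,11,15,16}
S Δ (((Q \ P) \ R) ∪ S) = {6,10,11,15,16}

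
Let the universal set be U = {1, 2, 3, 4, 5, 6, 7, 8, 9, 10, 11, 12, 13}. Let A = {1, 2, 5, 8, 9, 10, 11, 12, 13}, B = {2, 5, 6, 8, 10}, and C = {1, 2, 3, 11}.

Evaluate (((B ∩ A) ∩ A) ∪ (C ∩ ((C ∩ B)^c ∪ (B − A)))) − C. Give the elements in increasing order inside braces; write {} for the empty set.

{5, 8, 10}

B ∩ A = {2, 5, 8, 10}
(B ∩ A) ∩ A = {2, 5, 8, 10}
C ∩ B = {2}
(C ∩ B)^c = {1, 3, 4, 5, 6, 7, 8, 9, 10, 11, 12, 13}
B − A = {6}
(C ∩ B)^c ∪ (B − A) = {1, 3, 4, 5, 6, 7, 8, 9, 10, 11, 12, 13}
C ∩ ((C ∩ B)^c ∪ (B − A)) = {1, 3, 11}
((B ∩ A) ∩ A) ∪ (C ∩ ((C ∩ B)^c ∪ (B − A))) = {1, 2, 3, 5, 8, 10, 11}
(((B ∩ A) ∩ A) ∪ (C ∩ ((C ∩ B)^c ∪ (B − A)))) − C = {5, 8, 10}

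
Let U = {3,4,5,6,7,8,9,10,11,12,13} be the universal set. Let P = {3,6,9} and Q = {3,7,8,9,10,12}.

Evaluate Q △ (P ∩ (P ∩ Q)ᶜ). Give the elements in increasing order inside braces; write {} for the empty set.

P ∩ Q = {3,9}
(P ∩ Q)ᶜ = {4,5,6,7,8,10,11,12,13}
P ∩ (P ∩ Q)ᶜ = {6}
Q △ (P ∩ (P ∩ Q)ᶜ) = {3,6,7,8,9,10,12}

{3,6,7,8,9,10,12}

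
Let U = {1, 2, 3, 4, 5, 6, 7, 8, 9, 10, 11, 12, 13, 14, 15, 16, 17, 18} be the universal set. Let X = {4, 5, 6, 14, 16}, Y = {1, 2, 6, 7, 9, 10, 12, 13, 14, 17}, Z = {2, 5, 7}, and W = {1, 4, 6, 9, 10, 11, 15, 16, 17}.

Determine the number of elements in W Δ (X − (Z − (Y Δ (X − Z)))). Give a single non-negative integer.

X − Z = {4, 6, 14, 16}
Y Δ (X − Z) = {1, 2, 4, 7, 9, 10, 12, 13, 16, 17}
Z − (Y Δ (X − Z)) = {5}
X − (Z − (Y Δ (X − Z))) = {4, 6, 14, 16}
W Δ (X − (Z − (Y Δ (X − Z)))) = {1, 9, 10, 11, 14, 15, 17}
|W Δ (X − (Z − (Y Δ (X − Z))))| = 7

7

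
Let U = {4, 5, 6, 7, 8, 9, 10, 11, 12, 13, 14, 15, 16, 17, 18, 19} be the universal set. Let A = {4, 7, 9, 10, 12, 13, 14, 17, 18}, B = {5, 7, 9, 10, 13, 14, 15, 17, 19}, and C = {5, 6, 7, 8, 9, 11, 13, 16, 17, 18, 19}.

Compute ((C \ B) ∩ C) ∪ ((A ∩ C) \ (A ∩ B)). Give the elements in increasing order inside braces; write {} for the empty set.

C \ B = {6, 8, 11, 16, 18}
(C \ B) ∩ C = {6, 8, 11, 16, 18}
A ∩ C = {7, 9, 13, 17, 18}
A ∩ B = {7, 9, 10, 13, 14, 17}
(A ∩ C) \ (A ∩ B) = {18}
((C \ B) ∩ C) ∪ ((A ∩ C) \ (A ∩ B)) = {6, 8, 11, 16, 18}

{6, 8, 11, 16, 18}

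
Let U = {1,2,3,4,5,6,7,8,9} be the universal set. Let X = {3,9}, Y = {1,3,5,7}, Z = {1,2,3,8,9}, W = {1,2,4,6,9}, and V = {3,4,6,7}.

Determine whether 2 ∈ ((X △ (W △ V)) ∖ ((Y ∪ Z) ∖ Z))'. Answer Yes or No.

No

2 ∈ W and 2 ∉ V, so 2 ∈ W △ V
2 ∉ X and 2 ∈ (W △ V), so 2 ∈ X △ (W △ V)
2 ∉ Y and 2 ∈ Z, so 2 ∈ Y ∪ Z
2 ∈ (Y ∪ Z) and 2 ∈ Z, so 2 ∉ (Y ∪ Z) ∖ Z
2 ∈ (X △ (W △ V)) and 2 ∉ ((Y ∪ Z) ∖ Z), so 2 ∈ (X △ (W △ V)) ∖ ((Y ∪ Z) ∖ Z)
2 ∉ ((X △ (W △ V)) ∖ ((Y ∪ Z) ∖ Z))' since 2 ∈ ((X △ (W △ V)) ∖ ((Y ∪ Z) ∖ Z))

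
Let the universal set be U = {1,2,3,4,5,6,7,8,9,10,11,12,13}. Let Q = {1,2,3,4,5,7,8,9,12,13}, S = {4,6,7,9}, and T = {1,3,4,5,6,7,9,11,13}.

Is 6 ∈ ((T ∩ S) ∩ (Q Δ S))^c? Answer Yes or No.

6 ∈ T and 6 ∈ S, so 6 ∈ T ∩ S
6 ∉ Q and 6 ∈ S, so 6 ∈ Q Δ S
6 ∈ (T ∩ S) and 6 ∈ (Q Δ S), so 6 ∈ (T ∩ S) ∩ (Q Δ S)
6 ∉ ((T ∩ S) ∩ (Q Δ S))^c since 6 ∈ ((T ∩ S) ∩ (Q Δ S))

No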